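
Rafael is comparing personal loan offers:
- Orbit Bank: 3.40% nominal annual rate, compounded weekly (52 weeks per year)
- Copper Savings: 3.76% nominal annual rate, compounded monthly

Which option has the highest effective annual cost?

Copper Savings

Orbit Bank: (1 + 0.0340/52)^52 − 1 = 3.457%
Copper Savings: (1 + 0.0376/12)^12 − 1 = 3.825%
The highest effective annual rate is Copper Savings at 3.825%.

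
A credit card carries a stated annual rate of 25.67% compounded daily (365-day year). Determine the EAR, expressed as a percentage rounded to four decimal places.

29.2541%

EAR = (1 + 0.2567/365)^365 − 1.
= 1.292541 − 1 = 29.2541%.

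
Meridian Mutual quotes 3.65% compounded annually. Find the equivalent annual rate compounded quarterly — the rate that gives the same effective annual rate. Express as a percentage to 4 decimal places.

Compounded annually, EAR = nominal = 0.036500.
Solve (1 + r/4)^4 = 1.036500: r/4 = 1.036500^(1/4) − 1 = 0.009003, so r = 0.036011 = 3.6011%.

3.6011%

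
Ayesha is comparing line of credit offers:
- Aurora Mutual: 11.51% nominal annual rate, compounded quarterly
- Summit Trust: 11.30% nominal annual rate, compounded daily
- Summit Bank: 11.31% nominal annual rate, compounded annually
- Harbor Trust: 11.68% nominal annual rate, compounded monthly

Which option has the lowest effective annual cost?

Aurora Mutual: (1 + 0.1151/4)^4 − 1 = 12.016%
Summit Trust: (1 + 0.1130/365)^365 − 1 = 11.961%
Summit Bank: compounded annually, EAR = 11.310%
Harbor Trust: (1 + 0.1168/12)^12 − 1 = 12.326%
The lowest effective annual rate is Summit Bank at 11.310%.

Summit Bank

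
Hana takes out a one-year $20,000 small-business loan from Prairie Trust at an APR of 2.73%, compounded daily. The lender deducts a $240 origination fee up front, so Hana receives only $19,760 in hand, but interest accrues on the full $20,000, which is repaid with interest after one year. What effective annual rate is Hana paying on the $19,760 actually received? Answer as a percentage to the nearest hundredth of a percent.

4.02%

Amount owed after one year: 20,000 × (1 + 0.0273/365)^365 = 20,000 × 1.027675 = $20,553.50.
Effective rate on net proceeds: 20,553.50 / 19,760 − 1 = 0.040157 = 4.02%.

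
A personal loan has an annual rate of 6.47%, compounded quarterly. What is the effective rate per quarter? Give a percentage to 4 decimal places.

With a nominal annual rate compounded quarterly, the periodic rate is the nominal rate divided by 4.
i = 0.0647 / 4 = 0.0161750 = 1.6175%.

1.6175%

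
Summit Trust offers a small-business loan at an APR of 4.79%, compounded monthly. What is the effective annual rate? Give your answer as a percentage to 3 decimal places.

4.897%

EAR = (1 + 0.0479/12)^12 − 1.
= 1.048966 − 1 = 4.897%.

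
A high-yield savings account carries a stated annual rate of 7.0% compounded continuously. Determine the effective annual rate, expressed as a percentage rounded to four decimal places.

With continuous compounding, EAR = e^0.070 − 1.
e^0.070 = 1.072508, so EAR = 0.072508 = 7.2508%.

7.2508%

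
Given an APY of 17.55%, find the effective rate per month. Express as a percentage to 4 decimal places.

1.3566%

The per-month rate i satisfies (1 + i)^12 = 1 + 0.1755.
i = 1.1755^(1/12) − 1 = 0.0135657 = 1.3566%.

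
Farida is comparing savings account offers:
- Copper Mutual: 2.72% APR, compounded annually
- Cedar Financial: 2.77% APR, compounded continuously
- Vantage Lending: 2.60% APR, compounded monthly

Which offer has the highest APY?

Cedar Financial

Copper Mutual: compounded annually, EAR = 2.720%
Cedar Financial: e^0.0277 − 1 = 2.809%
Vantage Lending: (1 + 0.0260/12)^12 − 1 = 2.631%
The highest effective annual rate is Cedar Financial at 2.809%.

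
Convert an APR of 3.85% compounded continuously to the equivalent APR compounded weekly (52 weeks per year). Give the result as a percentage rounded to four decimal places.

3.8514%

EAR under continuous compounding: e^0.0385 − 1 = 0.039251.
Solve (1 + r/52)^52 = 1.039251: r/52 = 1.039251^(1/52) − 1 = 0.000741, so r = 0.038514 = 3.8514%.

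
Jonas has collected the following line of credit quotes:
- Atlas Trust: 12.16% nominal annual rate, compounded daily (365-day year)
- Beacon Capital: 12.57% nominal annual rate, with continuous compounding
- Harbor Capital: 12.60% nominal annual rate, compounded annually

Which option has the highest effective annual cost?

Atlas Trust: (1 + 0.1216/365)^365 − 1 = 12.928%
Beacon Capital: e^0.1257 − 1 = 13.394%
Harbor Capital: compounded annually, EAR = 12.600%
The highest effective annual rate is Beacon Capital at 13.394%.

Beacon Capital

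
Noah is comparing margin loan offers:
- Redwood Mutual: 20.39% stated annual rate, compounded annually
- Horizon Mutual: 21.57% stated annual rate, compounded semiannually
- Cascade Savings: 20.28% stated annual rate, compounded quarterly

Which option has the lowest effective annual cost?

Redwood Mutual: compounded annually, EAR = 20.390%
Horizon Mutual: (1 + 0.2157/2)^2 − 1 = 22.733%
Cascade Savings: (1 + 0.2028/4)^4 − 1 = 21.875%
The lowest effective annual rate is Redwood Mutual at 20.390%.

Redwood Mutual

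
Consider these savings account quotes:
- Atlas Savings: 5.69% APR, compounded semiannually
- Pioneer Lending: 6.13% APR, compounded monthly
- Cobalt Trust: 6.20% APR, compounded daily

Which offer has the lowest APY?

Atlas Savings

Atlas Savings: (1 + 0.0569/2)^2 − 1 = 5.771%
Pioneer Lending: (1 + 0.0613/12)^12 − 1 = 6.305%
Cobalt Trust: (1 + 0.0620/365)^365 − 1 = 6.396%
The lowest effective annual rate is Atlas Savings at 5.771%.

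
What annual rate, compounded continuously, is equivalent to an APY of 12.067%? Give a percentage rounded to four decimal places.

Continuous: nominal r satisfies e^r − 1 = 0.12067.
r = ln(1 + 0.12067) = ln(1.12067) = 0.113927 = 11.3927%.

11.3927%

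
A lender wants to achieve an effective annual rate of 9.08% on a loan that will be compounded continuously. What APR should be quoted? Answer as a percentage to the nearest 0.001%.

Continuous: nominal r satisfies e^r − 1 = 0.0908.
r = ln(1 + 0.0908) = ln(1.0908) = 0.086911 = 8.691%.

8.691%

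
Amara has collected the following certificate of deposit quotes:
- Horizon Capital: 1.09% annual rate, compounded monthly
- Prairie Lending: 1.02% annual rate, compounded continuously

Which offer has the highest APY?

Horizon Capital: (1 + 0.0109/12)^12 − 1 = 1.095%
Prairie Lending: e^0.0102 − 1 = 1.025%
The highest effective annual rate is Horizon Capital at 1.095%.

Horizon Capital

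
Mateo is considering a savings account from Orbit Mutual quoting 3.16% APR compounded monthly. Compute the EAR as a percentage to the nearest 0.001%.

EAR = (1 + 0.0316/12)^12 − 1.
= (1 + 0.002633)^12 − 1 = 1.032062 − 1 = 3.206%.

3.206%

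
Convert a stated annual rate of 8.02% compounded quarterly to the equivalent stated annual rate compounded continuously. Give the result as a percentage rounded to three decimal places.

EAR = (1 + 0.0802/4)^4 − 1 = 0.082644.
Equivalent continuous rate: r = ln(1 + 0.082644) = 0.079407 = 7.941%.

7.941%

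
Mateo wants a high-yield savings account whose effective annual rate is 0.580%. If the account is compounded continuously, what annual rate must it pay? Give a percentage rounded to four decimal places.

0.5783%

Continuous: nominal r satisfies e^r − 1 = 0.00580.
r = ln(1 + 0.00580) = ln(1.00580) = 0.005783 = 0.5783%.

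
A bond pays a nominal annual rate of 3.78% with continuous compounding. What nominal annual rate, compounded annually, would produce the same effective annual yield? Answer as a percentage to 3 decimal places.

3.852%

EAR under continuous compounding: e^0.0378 − 1 = 0.038524.
Compounded annually, the equivalent nominal rate is the EAR itself: 3.852%.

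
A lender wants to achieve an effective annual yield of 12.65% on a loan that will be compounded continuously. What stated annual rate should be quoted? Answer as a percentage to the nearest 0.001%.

11.912%

Continuous: nominal r satisfies e^r − 1 = 0.1265.
r = ln(1 + 0.1265) = ln(1.1265) = 0.119115 = 11.912%.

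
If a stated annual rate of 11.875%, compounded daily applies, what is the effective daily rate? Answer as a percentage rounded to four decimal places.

0.0325%

With a nominal annual rate compounded daily, the periodic rate is the nominal rate divided by 365.
i = 0.11875 / 365 = 0.0003253 = 0.0325%.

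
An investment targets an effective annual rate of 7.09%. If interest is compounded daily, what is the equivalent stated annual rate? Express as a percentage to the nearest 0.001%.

6.851%

(1 + r/365)^365 − 1 = 0.0709, so 1 + r/365 = 1.0709^(1/365).
r/365 = 0.000188, so r = 0.068506 = 6.851%.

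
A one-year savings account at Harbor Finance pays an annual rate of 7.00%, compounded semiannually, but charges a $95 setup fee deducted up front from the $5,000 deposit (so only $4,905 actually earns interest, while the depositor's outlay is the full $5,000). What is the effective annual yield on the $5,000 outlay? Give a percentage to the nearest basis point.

Value after one year: 4,905 × (1 + 0.0700/2)^2 = 4,905 × 1.071225 = $5,254.36.
Effective yield on the $5,000 outlay: 5,254.36 / 5,000 − 1 = 0.050872 = 5.09%.

5.09%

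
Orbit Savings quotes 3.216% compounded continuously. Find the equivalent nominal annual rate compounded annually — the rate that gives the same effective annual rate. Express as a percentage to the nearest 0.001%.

3.268%

EAR under continuous compounding: e^0.03216 − 1 = 0.032683.
Compounded annually, the equivalent nominal rate is the EAR itself: 3.268%.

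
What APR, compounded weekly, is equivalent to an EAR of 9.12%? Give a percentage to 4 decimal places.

(1 + r/52)^52 − 1 = 0.0912, so 1 + r/52 = 1.0912^(1/52).
r/52 = 0.001680, so r = 0.087351 = 8.7351%.

8.7351%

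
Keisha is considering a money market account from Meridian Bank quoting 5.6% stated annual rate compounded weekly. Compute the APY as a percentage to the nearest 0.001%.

5.757%

EAR = (1 + 0.056/52)^52 − 1.
= 1.057566 − 1 = 5.757%.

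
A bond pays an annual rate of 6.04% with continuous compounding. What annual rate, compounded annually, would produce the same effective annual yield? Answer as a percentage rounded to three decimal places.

6.226%

EAR under continuous compounding: e^0.0604 − 1 = 0.062261.
Compounded annually, the equivalent nominal rate is the EAR itself: 6.226%.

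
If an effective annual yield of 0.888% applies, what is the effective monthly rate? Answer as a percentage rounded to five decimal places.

0.07370%

The per-month rate i satisfies (1 + i)^12 = 1 + 0.00888.
i = 1.00888^(1/12) − 1 = 0.0007370 = 0.07370%.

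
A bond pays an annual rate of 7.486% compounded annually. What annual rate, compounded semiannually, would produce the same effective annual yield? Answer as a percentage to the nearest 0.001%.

Compounded annually, EAR = nominal = 0.074860.
Solve (1 + r/2)^2 = 1.074860: r/2 = 1.074860^(1/2) − 1 = 0.036755, so r = 0.073509 = 7.351%.

7.351%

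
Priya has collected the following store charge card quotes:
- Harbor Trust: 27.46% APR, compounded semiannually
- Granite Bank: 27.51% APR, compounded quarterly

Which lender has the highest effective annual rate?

Harbor Trust: (1 + 0.2746/2)^2 − 1 = 29.345%
Granite Bank: (1 + 0.2751/4)^4 − 1 = 30.480%
The highest effective annual rate is Granite Bank at 30.480%.

Granite Bank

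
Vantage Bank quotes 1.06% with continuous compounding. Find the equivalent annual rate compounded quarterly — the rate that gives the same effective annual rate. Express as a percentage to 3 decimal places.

1.061%

EAR under continuous compounding: e^0.0106 − 1 = 0.010656.
Solve (1 + r/4)^4 = 1.010656: r/4 = 1.010656^(1/4) − 1 = 0.002654, so r = 0.010614 = 1.061%.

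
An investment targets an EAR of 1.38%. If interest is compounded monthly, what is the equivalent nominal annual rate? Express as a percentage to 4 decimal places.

(1 + r/12)^12 − 1 = 0.0138, so 1 + r/12 = 1.0138^(1/12).
r/12 = 0.001143, so r = 0.013713 = 1.3713%.

1.3713%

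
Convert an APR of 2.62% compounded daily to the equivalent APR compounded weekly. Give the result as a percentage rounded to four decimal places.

EAR = (1 + 0.0262/365)^365 − 1 = 0.026545.
Solve (1 + r/52)^52 = 1.026545: r/52 = 1.026545^(1/52) − 1 = 0.000504, so r = 0.026206 = 2.6206%.

2.6206%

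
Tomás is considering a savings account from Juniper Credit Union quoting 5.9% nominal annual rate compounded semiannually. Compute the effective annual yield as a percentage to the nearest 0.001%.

EAR = (1 + 0.059/2)^2 − 1.
= (1 + 0.029500)^2 − 1 = 1.059870 − 1 = 5.987%.

5.987%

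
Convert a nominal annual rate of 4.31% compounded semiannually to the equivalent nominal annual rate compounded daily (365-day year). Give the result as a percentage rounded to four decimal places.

4.2645%

EAR = (1 + 0.0431/2)^2 − 1 = 0.043564.
Solve (1 + r/365)^365 = 1.043564: r/365 = 1.043564^(1/365) − 1 = 0.000117, so r = 0.042645 = 4.2645%.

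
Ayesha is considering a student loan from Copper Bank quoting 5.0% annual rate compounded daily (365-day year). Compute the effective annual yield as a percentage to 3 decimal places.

5.127%

EAR = (1 + 0.050/365)^365 − 1.
= 1.051267 − 1 = 5.127%.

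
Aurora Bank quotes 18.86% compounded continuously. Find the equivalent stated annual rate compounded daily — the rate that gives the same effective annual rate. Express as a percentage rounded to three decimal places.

EAR under continuous compounding: e^0.1886 − 1 = 0.207558.
Solve (1 + r/365)^365 = 1.207558: r/365 = 1.207558^(1/365) − 1 = 0.000517, so r = 0.188649 = 18.865%.

18.865%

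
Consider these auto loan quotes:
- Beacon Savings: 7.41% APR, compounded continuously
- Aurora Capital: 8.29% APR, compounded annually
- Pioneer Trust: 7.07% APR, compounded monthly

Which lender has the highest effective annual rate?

Aurora Capital

Beacon Savings: e^0.0741 − 1 = 7.691%
Aurora Capital: compounded annually, EAR = 8.290%
Pioneer Trust: (1 + 0.0707/12)^12 − 1 = 7.304%
The highest effective annual rate is Aurora Capital at 8.290%.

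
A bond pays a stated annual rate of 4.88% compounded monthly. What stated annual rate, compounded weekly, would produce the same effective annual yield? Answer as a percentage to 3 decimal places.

EAR = (1 + 0.0488/12)^12 − 1 = 0.049906.
Solve (1 + r/52)^52 = 1.049906: r/52 = 1.049906^(1/52) − 1 = 0.000937, so r = 0.048724 = 4.872%.

4.872%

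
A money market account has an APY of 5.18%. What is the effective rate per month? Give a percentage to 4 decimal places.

0.4217%

The per-month rate i satisfies (1 + i)^12 = 1 + 0.0518.
i = 1.0518^(1/12) − 1 = 0.0042175 = 0.4217%.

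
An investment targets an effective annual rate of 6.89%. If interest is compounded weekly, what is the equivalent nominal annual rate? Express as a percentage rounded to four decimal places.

6.6673%

(1 + r/52)^52 − 1 = 0.0689, so 1 + r/52 = 1.0689^(1/52).
r/52 = 0.001282, so r = 0.066673 = 6.6673%.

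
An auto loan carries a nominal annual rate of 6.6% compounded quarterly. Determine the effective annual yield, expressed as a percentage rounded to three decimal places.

6.765%

EAR = (1 + 0.066/4)^4 − 1.
= 1.067652 − 1 = 6.765%.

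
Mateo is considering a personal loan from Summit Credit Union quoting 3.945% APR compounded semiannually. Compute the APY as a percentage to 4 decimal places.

EAR = (1 + 0.03945/2)^2 − 1.
= 1.039839 − 1 = 3.9839%.

3.9839%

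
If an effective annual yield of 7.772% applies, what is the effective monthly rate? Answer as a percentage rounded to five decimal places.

The per-month rate i satisfies (1 + i)^12 = 1 + 0.07772.
i = 1.07772^(1/12) − 1 = 0.0062568 = 0.62568%.

0.62568%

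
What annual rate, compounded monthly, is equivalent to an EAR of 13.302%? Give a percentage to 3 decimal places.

(1 + r/12)^12 − 1 = 0.13302, so 1 + r/12 = 1.13302^(1/12).
r/12 = 0.010462, so r = 0.125539 = 12.554%.

12.554%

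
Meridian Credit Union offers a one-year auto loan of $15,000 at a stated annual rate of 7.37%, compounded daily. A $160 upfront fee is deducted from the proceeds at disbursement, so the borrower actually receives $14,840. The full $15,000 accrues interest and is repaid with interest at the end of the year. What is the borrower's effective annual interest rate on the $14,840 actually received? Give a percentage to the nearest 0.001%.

Amount owed after one year: 15,000 × (1 + 0.0737/365)^365 = 15,000 × 1.076476 = $16,147.14.
Effective rate on net proceeds: 16,147.14 / 14,840 − 1 = 0.088082 = 8.808%.

8.808%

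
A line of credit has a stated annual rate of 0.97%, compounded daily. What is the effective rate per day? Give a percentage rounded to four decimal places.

0.0027%

With a nominal annual rate compounded daily, the periodic rate is the nominal rate divided by 365.
i = 0.0097 / 365 = 0.0000266 = 0.0027%.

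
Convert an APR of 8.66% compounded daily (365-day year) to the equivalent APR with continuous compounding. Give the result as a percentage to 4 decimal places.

8.6590%

EAR = (1 + 0.0866/365)^365 − 1 = 0.090449.
Equivalent continuous rate: r = ln(1 + 0.090449) = 0.086590 = 8.6590%.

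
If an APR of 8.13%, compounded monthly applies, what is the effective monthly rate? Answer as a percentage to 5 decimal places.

0.67750%

With a nominal annual rate compounded monthly, the periodic rate is the nominal rate divided by 12.
i = 0.0813 / 12 = 0.0067750 = 0.67750%.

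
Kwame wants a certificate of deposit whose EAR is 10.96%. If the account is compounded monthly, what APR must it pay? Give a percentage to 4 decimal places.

10.4452%

(1 + r/12)^12 − 1 = 0.1096, so 1 + r/12 = 1.1096^(1/12).
r/12 = 0.008704, so r = 0.104452 = 10.4452%.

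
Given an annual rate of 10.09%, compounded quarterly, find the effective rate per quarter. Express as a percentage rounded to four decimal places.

2.5225%

With a nominal annual rate compounded quarterly, the periodic rate is the nominal rate divided by 4.
i = 0.1009 / 4 = 0.0252250 = 2.5225%.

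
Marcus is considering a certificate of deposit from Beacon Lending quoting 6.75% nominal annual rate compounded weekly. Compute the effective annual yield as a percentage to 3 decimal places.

EAR = (1 + 0.0675/52)^52 − 1.
= (1 + 0.001298)^52 − 1 = 1.069783 − 1 = 6.978%.

6.978%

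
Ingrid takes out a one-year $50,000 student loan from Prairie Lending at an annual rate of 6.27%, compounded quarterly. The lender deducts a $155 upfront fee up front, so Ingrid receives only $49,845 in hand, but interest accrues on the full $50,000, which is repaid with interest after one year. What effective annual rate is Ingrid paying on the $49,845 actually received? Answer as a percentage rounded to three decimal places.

Amount owed after one year: 50,000 × (1 + 0.0627/4)^4 = 50,000 × 1.064190 = $53,209.48.
Effective rate on net proceeds: 53,209.48 / 49,845 − 1 = 0.067499 = 6.750%.

6.750%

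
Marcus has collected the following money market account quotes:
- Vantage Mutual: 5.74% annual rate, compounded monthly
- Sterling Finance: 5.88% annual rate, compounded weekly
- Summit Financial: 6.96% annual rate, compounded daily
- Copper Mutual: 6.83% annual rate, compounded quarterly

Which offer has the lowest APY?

Vantage Mutual

Vantage Mutual: (1 + 0.0574/12)^12 − 1 = 5.893%
Sterling Finance: (1 + 0.0588/52)^52 − 1 = 6.053%
Summit Financial: (1 + 0.0696/365)^365 − 1 = 7.207%
Copper Mutual: (1 + 0.0683/4)^4 − 1 = 7.007%
The lowest effective annual rate is Vantage Mutual at 5.893%.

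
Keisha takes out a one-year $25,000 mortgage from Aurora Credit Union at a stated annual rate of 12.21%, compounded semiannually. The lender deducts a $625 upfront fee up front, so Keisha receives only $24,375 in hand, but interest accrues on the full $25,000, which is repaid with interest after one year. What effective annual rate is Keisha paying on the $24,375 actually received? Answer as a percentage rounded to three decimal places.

15.469%

Amount owed after one year: 25,000 × (1 + 0.1221/2)^2 = 25,000 × 1.125827 = $28,145.68.
Effective rate on net proceeds: 28,145.68 / 24,375 − 1 = 0.154694 = 15.469%.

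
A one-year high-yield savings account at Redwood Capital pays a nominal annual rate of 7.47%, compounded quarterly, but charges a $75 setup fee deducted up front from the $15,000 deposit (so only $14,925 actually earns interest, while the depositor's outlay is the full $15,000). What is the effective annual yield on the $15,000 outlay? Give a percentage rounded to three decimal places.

Value after one year: 14,925 × (1 + 0.0747/4)^4 = 14,925 × 1.076819 = $16,071.52.
Effective yield on the $15,000 outlay: 16,071.52 / 15,000 − 1 = 0.071435 = 7.143%.

7.143%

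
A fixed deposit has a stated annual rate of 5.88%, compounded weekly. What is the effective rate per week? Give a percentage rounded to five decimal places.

0.11308%

With a nominal annual rate compounded weekly, the periodic rate is the nominal rate divided by 52.
i = 0.0588 / 52 = 0.0011308 = 0.11308%.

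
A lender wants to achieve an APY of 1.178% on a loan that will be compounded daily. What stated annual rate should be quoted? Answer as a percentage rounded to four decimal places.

1.1711%

(1 + r/365)^365 − 1 = 0.01178, so 1 + r/365 = 1.01178^(1/365).
r/365 = 0.000032, so r = 0.011711 = 1.1711%.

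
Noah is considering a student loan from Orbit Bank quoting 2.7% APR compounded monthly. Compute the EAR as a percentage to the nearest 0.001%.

EAR = (1 + 0.027/12)^12 − 1.
= (1 + 0.002250)^12 − 1 = 1.027337 − 1 = 2.734%.

2.734%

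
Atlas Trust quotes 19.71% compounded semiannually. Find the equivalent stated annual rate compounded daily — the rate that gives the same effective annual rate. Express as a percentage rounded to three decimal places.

EAR = (1 + 0.1971/2)^2 − 1 = 0.206812.
Solve (1 + r/365)^365 = 1.206812: r/365 = 1.206812^(1/365) − 1 = 0.000515, so r = 0.188031 = 18.803%.

18.803%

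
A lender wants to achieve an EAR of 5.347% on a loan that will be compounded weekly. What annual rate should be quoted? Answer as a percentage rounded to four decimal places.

5.2116%

(1 + r/52)^52 − 1 = 0.05347, so 1 + r/52 = 1.05347^(1/52).
r/52 = 0.001002, so r = 0.052116 = 5.2116%.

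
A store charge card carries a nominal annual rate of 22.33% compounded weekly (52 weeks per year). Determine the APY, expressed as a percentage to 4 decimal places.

EAR = (1 + 0.2233/52)^52 − 1.
= 1.249598 − 1 = 24.9598%.

24.9598%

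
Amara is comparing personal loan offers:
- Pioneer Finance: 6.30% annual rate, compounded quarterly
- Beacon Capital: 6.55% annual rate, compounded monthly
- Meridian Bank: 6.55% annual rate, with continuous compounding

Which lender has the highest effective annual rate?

Meridian Bank

Pioneer Finance: (1 + 0.0630/4)^4 − 1 = 6.450%
Beacon Capital: (1 + 0.0655/12)^12 − 1 = 6.750%
Meridian Bank: e^0.0655 − 1 = 6.769%
The highest effective annual rate is Meridian Bank at 6.769%.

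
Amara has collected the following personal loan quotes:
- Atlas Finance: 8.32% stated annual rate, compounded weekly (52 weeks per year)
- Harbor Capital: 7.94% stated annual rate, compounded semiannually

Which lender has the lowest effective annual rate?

Atlas Finance: (1 + 0.0832/52)^52 − 1 = 8.669%
Harbor Capital: (1 + 0.0794/2)^2 − 1 = 8.098%
The lowest effective annual rate is Harbor Capital at 8.098%.

Harbor Capital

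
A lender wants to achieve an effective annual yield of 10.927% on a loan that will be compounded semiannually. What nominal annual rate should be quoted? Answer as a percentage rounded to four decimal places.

(1 + r/2)^2 − 1 = 0.10927, so 1 + r/2 = 1.10927^(1/2).
r/2 = 0.053219, so r = 0.106438 = 10.6438%.

10.6438%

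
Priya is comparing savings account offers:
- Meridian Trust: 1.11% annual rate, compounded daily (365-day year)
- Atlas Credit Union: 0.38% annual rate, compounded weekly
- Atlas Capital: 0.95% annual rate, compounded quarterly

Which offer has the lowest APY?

Atlas Credit Union

Meridian Trust: (1 + 0.0111/365)^365 − 1 = 1.116%
Atlas Credit Union: (1 + 0.0038/52)^52 − 1 = 0.381%
Atlas Capital: (1 + 0.0095/4)^4 − 1 = 0.953%
The lowest effective annual rate is Atlas Credit Union at 0.381%.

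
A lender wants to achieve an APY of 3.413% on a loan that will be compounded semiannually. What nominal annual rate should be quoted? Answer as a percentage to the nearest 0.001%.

3.384%

(1 + r/2)^2 − 1 = 0.03413, so 1 + r/2 = 1.03413^(1/2).
r/2 = 0.016922, so r = 0.033844 = 3.384%.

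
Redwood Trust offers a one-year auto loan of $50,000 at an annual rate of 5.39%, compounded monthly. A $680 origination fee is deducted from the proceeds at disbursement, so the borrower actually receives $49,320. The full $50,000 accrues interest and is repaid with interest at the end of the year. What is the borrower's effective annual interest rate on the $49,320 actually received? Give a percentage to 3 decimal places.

Amount owed after one year: 50,000 × (1 + 0.0539/12)^12 = 50,000 × 1.055252 = $52,762.58.
Effective rate on net proceeds: 52,762.58 / 49,320 − 1 = 0.069801 = 6.980%.

6.980%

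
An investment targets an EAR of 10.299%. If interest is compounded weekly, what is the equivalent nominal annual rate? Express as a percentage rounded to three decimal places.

9.812%

(1 + r/52)^52 − 1 = 0.10299, so 1 + r/52 = 1.10299^(1/52).
r/52 = 0.001887, so r = 0.098117 = 9.812%.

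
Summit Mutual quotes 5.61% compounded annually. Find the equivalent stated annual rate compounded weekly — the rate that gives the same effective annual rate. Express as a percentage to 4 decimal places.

5.4612%

Compounded annually, EAR = nominal = 0.056100.
Solve (1 + r/52)^52 = 1.056100: r/52 = 1.056100^(1/52) − 1 = 0.001050, so r = 0.054612 = 5.4612%.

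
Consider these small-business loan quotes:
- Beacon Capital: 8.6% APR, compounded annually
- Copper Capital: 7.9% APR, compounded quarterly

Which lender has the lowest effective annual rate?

Copper Capital

Beacon Capital: compounded annually, EAR = 8.600%
Copper Capital: (1 + 0.079/4)^4 − 1 = 8.137%
The lowest effective annual rate is Copper Capital at 8.137%.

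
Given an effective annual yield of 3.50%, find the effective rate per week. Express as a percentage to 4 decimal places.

The per-week rate i satisfies (1 + i)^52 = 1 + 0.0350.
i = 1.0350^(1/52) − 1 = 0.0006618 = 0.0662%.

0.0662%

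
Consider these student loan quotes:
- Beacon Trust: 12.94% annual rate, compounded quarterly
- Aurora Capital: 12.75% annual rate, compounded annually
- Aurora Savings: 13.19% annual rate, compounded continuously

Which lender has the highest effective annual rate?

Aurora Savings

Beacon Trust: (1 + 0.1294/4)^4 − 1 = 13.582%
Aurora Capital: compounded annually, EAR = 12.750%
Aurora Savings: e^0.1319 − 1 = 14.099%
The highest effective annual rate is Aurora Savings at 14.099%.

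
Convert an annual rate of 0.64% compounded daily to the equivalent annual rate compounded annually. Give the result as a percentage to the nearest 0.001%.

0.642%

EAR = (1 + 0.0064/365)^365 − 1 = 0.006420.
Compounded annually, the equivalent nominal rate is the EAR itself: 0.642%.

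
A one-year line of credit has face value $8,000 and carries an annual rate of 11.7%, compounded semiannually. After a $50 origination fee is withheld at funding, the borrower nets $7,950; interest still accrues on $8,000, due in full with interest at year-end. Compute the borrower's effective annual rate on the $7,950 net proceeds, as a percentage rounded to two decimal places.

Amount owed after one year: 8,000 × (1 + 0.117/2)^2 = 8,000 × 1.120422 = $8,963.38.
Effective rate on net proceeds: 8,963.38 / 7,950 − 1 = 0.127469 = 12.75%.

12.75%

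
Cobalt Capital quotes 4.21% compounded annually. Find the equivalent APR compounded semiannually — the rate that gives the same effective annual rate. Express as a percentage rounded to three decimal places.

4.167%

Compounded annually, EAR = nominal = 0.042100.
Solve (1 + r/2)^2 = 1.042100: r/2 = 1.042100^(1/2) − 1 = 0.020833, so r = 0.041666 = 4.167%.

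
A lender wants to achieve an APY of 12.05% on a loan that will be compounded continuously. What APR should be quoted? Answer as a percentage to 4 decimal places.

Continuous: nominal r satisfies e^r − 1 = 0.1205.
r = ln(1 + 0.1205) = ln(1.1205) = 0.113775 = 11.3775%.

11.3775%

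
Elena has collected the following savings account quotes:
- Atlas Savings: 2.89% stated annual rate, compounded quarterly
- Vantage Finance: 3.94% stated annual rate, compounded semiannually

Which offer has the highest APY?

Vantage Finance

Atlas Savings: (1 + 0.0289/4)^4 − 1 = 2.921%
Vantage Finance: (1 + 0.0394/2)^2 − 1 = 3.979%
The highest effective annual rate is Vantage Finance at 3.979%.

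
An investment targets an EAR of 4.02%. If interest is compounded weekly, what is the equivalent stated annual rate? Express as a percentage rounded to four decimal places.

(1 + r/52)^52 − 1 = 0.0402, so 1 + r/52 = 1.0402^(1/52).
r/52 = 0.000758, so r = 0.039428 = 3.9428%.

3.9428%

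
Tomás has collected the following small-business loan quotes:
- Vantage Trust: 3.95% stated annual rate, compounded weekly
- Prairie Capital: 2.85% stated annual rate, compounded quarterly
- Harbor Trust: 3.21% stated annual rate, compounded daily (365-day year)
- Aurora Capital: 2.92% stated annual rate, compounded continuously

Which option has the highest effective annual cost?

Vantage Trust: (1 + 0.0395/52)^52 − 1 = 4.027%
Prairie Capital: (1 + 0.0285/4)^4 − 1 = 2.881%
Harbor Trust: (1 + 0.0321/365)^365 − 1 = 3.262%
Aurora Capital: e^0.0292 − 1 = 2.963%
The highest effective annual rate is Vantage Trust at 4.027%.

Vantage Trust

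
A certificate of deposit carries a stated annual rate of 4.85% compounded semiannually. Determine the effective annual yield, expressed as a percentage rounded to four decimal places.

EAR = (1 + 0.0485/2)^2 − 1.
= (1 + 0.024250)^2 − 1 = 1.049088 − 1 = 4.9088%.

4.9088%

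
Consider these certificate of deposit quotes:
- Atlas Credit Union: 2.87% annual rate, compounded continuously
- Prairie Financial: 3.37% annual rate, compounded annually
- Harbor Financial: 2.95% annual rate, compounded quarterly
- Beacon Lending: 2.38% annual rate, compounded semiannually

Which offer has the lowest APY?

Atlas Credit Union: e^0.0287 − 1 = 2.912%
Prairie Financial: compounded annually, EAR = 3.370%
Harbor Financial: (1 + 0.0295/4)^4 − 1 = 2.983%
Beacon Lending: (1 + 0.0238/2)^2 − 1 = 2.394%
The lowest effective annual rate is Beacon Lending at 2.394%.

Beacon Lending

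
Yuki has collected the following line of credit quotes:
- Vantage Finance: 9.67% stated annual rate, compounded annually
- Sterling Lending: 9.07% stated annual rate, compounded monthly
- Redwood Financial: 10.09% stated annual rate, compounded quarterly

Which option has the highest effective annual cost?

Redwood Financial

Vantage Finance: compounded annually, EAR = 9.670%
Sterling Lending: (1 + 0.0907/12)^12 − 1 = 9.457%
Redwood Financial: (1 + 0.1009/4)^4 − 1 = 10.478%
The highest effective annual rate is Redwood Financial at 10.478%.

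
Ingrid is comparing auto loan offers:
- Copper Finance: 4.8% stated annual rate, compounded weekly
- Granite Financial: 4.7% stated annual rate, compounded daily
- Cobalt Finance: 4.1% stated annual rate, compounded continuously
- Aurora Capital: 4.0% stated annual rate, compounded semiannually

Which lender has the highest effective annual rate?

Copper Finance: (1 + 0.048/52)^52 − 1 = 4.915%
Granite Financial: (1 + 0.047/365)^365 − 1 = 4.812%
Cobalt Finance: e^0.041 − 1 = 4.185%
Aurora Capital: (1 + 0.040/2)^2 − 1 = 4.040%
The highest effective annual rate is Copper Finance at 4.915%.

Copper Finance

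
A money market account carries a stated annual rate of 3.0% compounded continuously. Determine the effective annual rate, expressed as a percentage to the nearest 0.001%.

3.045%

With continuous compounding, EAR = e^0.030 − 1.
e^0.030 = 1.030455, so EAR = 0.030455 = 3.045%.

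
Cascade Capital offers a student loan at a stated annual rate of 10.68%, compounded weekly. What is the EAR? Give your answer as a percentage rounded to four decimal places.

EAR = (1 + 0.1068/52)^52 − 1.
= (1 + 0.002054)^52 − 1 = 1.112590 − 1 = 11.2590%.

11.2590%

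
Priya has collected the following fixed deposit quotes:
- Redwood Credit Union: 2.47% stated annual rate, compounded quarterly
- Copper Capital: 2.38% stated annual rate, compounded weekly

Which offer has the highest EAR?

Redwood Credit Union

Redwood Credit Union: (1 + 0.0247/4)^4 − 1 = 2.493%
Copper Capital: (1 + 0.0238/52)^52 − 1 = 2.408%
The highest effective annual rate is Redwood Credit Union at 2.493%.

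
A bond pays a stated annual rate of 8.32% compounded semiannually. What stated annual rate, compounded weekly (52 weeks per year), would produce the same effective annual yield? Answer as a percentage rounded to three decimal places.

EAR = (1 + 0.0832/2)^2 − 1 = 0.084931.
Solve (1 + r/52)^52 = 1.084931: r/52 = 1.084931^(1/52) − 1 = 0.001569, so r = 0.081580 = 8.158%.

8.158%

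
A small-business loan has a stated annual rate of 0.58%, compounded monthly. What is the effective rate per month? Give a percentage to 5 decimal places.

0.04833%

With a nominal annual rate compounded monthly, the periodic rate is the nominal rate divided by 12.
i = 0.0058 / 12 = 0.0004833 = 0.04833%.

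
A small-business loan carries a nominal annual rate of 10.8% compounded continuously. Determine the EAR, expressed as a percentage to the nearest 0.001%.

With continuous compounding, EAR = e^0.108 − 1.
e^0.108 = 1.114048, so EAR = 0.114048 = 11.405%.

11.405%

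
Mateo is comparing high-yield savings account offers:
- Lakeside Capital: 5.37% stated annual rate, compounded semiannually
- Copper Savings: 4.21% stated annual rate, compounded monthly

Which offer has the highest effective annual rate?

Lakeside Capital

Lakeside Capital: (1 + 0.0537/2)^2 − 1 = 5.442%
Copper Savings: (1 + 0.0421/12)^12 − 1 = 4.292%
The highest effective annual rate is Lakeside Capital at 5.442%.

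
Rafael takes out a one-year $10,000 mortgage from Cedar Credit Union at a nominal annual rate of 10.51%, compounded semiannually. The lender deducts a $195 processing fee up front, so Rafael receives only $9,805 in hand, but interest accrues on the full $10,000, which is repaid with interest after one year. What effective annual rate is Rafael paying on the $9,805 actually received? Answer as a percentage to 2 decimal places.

12.99%

Amount owed after one year: 10,000 × (1 + 0.1051/2)^2 = 10,000 × 1.107862 = $11,078.62.
Effective rate on net proceeds: 11,078.62 / 9,805 − 1 = 0.129894 = 12.99%.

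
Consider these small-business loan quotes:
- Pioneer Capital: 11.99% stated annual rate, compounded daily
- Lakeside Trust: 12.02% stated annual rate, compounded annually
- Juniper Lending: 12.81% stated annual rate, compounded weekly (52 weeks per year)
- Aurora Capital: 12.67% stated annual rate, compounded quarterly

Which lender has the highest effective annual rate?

Juniper Lending

Pioneer Capital: (1 + 0.1199/365)^365 − 1 = 12.736%
Lakeside Trust: compounded annually, EAR = 12.020%
Juniper Lending: (1 + 0.1281/52)^52 − 1 = 13.649%
Aurora Capital: (1 + 0.1267/4)^4 − 1 = 13.285%
The highest effective annual rate is Juniper Lending at 13.649%.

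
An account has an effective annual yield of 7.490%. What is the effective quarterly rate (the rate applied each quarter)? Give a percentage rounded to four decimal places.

The per-quarter rate i satisfies (1 + i)^4 = 1 + 0.07490.
i = 1.07490^(1/4) − 1 = 0.0182209 = 1.8221%.

1.8221%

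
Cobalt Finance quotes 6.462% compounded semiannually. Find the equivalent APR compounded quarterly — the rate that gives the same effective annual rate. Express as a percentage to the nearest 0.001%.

EAR = (1 + 0.06462/2)^2 − 1 = 0.065664.
Solve (1 + r/4)^4 = 1.065664: r/4 = 1.065664^(1/4) − 1 = 0.016027, so r = 0.064106 = 6.411%.

6.411%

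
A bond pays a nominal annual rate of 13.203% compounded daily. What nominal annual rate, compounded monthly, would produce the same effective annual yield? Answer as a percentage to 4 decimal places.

13.2735%

EAR = (1 + 0.13203/365)^365 − 1 = 0.141115.
Solve (1 + r/12)^12 = 1.141115: r/12 = 1.141115^(1/12) − 1 = 0.011061, so r = 0.132735 = 13.2735%.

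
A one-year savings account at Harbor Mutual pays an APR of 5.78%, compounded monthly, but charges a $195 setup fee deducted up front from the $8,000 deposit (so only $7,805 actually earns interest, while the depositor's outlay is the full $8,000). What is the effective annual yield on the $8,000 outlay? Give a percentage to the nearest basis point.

Value after one year: 7,805 × (1 + 0.0578/12)^12 = 7,805 × 1.059356 = $8,268.27.
Effective yield on the $8,000 outlay: 8,268.27 / 8,000 − 1 = 0.033534 = 3.35%.

3.35%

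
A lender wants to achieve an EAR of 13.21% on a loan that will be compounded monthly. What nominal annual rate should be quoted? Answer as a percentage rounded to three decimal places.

(1 + r/12)^12 − 1 = 0.1321, so 1 + r/12 = 1.1321^(1/12).
r/12 = 0.010393, so r = 0.124718 = 12.472%.

12.472%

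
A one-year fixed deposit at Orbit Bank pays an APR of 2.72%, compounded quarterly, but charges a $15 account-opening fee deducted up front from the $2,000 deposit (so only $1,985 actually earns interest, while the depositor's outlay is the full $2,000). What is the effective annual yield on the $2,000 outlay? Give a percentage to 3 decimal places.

1.977%

Value after one year: 1,985 × (1 + 0.0272/4)^4 = 1,985 × 1.027479 = $2,039.55.
Effective yield on the $2,000 outlay: 2,039.55 / 2,000 − 1 = 0.019773 = 1.977%.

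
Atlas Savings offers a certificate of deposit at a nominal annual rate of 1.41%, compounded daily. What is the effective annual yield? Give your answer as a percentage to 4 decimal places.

1.4200%

EAR = (1 + 0.0141/365)^365 − 1.
= (1 + 0.000039)^365 − 1 = 1.014200 − 1 = 1.4200%.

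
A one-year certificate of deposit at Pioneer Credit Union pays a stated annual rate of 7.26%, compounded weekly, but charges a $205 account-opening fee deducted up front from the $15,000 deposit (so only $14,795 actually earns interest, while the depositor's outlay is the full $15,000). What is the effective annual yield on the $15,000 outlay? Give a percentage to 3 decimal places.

Value after one year: 14,795 × (1 + 0.0726/52)^52 = 14,795 × 1.075246 = $15,908.26.
Effective yield on the $15,000 outlay: 15,908.26 / 15,000 − 1 = 0.060551 = 6.055%.

6.055%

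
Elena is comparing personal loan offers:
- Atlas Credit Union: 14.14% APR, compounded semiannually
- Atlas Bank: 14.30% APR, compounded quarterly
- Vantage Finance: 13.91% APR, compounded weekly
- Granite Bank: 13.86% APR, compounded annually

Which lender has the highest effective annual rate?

Atlas Credit Union: (1 + 0.1414/2)^2 − 1 = 14.640%
Atlas Bank: (1 + 0.1430/4)^4 − 1 = 15.085%
Vantage Finance: (1 + 0.1391/52)^52 − 1 = 14.903%
Granite Bank: compounded annually, EAR = 13.860%
The highest effective annual rate is Atlas Bank at 15.085%.

Atlas Bank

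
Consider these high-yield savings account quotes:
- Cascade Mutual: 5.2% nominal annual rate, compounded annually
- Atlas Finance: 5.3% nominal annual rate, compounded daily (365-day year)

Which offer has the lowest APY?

Cascade Mutual

Cascade Mutual: compounded annually, EAR = 5.200%
Atlas Finance: (1 + 0.053/365)^365 − 1 = 5.443%
The lowest effective annual rate is Cascade Mutual at 5.200%.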